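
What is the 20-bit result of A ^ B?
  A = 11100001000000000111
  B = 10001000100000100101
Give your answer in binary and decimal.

Apply ^ to each column (1 where bits differ):
  11100001000000000111
^ 10001000100000100101
----------------------
  01101001100000100010

Answer: 01101001100000100010 (432162)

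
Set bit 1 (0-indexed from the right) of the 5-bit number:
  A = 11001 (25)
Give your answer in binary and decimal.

Mask = 1 << 1 = 00010
Bit 1 of A is 0, so OR-ing with the mask flips it to 1.
  11001
| 00010
-------
  11011

Answer: 11011 (27)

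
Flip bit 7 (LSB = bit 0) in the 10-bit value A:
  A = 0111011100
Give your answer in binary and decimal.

Mask = 1 << 7 = 0010000000
Bit 7 of A is 1; XOR with the mask flips it to 0.
  0111011100
^ 0010000000
------------
  0101011100

Answer: 0101011100 (348)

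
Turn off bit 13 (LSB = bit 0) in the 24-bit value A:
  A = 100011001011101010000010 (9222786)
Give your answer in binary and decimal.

Mask = ~(1 << 13) = 111111111101111111111111
Bit 13 of A is 1, so AND-ing with the mask clears it to 0.
  100011001011101010000010
& 111111111101111111111111
--------------------------
  100011001001101010000010

Answer: 100011001001101010000010 (9214594)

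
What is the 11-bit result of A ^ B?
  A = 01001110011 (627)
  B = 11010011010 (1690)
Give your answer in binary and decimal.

Apply ^ to each column (1 where bits differ):
  01001110011
^ 11010011010
-------------
  10011101001

Answer: 10011101001 (1257)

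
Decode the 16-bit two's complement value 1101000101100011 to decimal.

MSB is 1, so the value is negative. Find the magnitude:
1. Invert bits:  0010111010011100
2. Add 1:        0010111010011101  = 11933
3. Apply sign:   -11933

Answer: -11933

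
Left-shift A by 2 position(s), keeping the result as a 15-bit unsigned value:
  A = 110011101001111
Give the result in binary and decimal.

Shift left by 2: drop the top 2 bit(s), append 2 zero(s) on the right.
  110011101001111  ->  discard [11], keep [0011101001111], append 00
= 001110100111100

Answer: 001110100111100 (7484)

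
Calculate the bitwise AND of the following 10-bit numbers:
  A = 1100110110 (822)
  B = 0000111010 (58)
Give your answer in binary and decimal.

Apply & to each column (1 only where both bits are 1):
  1100110110
& 0000111010
------------
  0000110010

Answer: 0000110010 (50)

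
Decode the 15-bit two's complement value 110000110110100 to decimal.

MSB is 1, so the value is negative. Find the magnitude:
1. Invert bits:  001111001001011
2. Add 1:        001111001001100  = 7756
3. Apply sign:   -7756

Answer: -7756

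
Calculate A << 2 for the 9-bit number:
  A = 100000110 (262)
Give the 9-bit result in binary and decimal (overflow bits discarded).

Shift left by 2: drop the top 2 bit(s), append 2 zero(s) on the right.
  100000110  ->  discard [10], keep [0000110], append 00
= 000011000

Answer: 000011000 (24)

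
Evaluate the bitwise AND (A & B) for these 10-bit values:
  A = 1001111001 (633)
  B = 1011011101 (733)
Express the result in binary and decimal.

Apply & to each column (1 only where both bits are 1):
  1001111001
& 1011011101
------------
  1001011001

Answer: 1001011001 (601)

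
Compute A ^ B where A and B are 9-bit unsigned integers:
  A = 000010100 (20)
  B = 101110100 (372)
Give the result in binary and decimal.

Apply ^ to each column (1 where bits differ):
  000010100
^ 101110100
-----------
  101100000

Answer: 101100000 (352)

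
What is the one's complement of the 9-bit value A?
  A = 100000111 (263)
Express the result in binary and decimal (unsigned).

Flip each bit (0->1, 1->0):
  100000111
  011111000

Answer: 011111000 (248)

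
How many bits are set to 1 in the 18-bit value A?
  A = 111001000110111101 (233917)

111001000110111101
1-bits at positions (from bit 0 = LSB): 0, 2, 3, 4, 5, 7, 8, 12, 15, 16, 17
Count = 11

Answer: 11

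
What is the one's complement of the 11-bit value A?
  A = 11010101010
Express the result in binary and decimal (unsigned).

Flip each bit (0->1, 1->0):
  11010101010
  00101010101

Answer: 00101010101 (341)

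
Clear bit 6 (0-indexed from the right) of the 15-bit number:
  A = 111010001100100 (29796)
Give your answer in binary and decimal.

Mask = ~(1 << 6) = 111111110111111
Bit 6 of A is 1, so AND-ing with the mask clears it to 0.
  111010001100100
& 111111110111111
-----------------
  111010000100100

Answer: 111010000100100 (29732)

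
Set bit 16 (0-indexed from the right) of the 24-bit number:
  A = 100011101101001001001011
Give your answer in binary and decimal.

Mask = 1 << 16 = 000000010000000000000000
Bit 16 of A is 0, so OR-ing with the mask flips it to 1.
  100011101101001001001011
| 000000010000000000000000
--------------------------
  100011111101001001001011

Answer: 100011111101001001001011 (9425483)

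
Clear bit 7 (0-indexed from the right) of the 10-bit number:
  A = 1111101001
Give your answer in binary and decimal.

Mask = ~(1 << 7) = 1101111111
Bit 7 of A is 1, so AND-ing with the mask clears it to 0.
  1111101001
& 1101111111
------------
  1101101001

Answer: 1101101001 (873)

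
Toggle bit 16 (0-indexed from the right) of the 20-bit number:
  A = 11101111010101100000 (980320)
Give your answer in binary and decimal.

Mask = 1 << 16 = 00010000000000000000
Bit 16 of A is 0; XOR with the mask flips it to 1.
  11101111010101100000
^ 00010000000000000000
----------------------
  11111111010101100000

Answer: 11111111010101100000 (1045856)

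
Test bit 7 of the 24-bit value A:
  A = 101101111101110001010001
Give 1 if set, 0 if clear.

Bit 7 is the 8th from the right.
  101101111101110001010001
                  ^
That bit is 0.

Answer: 0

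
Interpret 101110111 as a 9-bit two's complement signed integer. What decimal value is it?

MSB is 1, so the value is negative. Find the magnitude:
1. Invert bits:  010001000
2. Add 1:        010001001  = 137
3. Apply sign:   -137

Answer: -137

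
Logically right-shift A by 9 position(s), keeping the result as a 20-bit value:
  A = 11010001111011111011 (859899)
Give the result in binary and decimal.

Logical shift right by 9: drop the bottom 9 bit(s), prepend 9 zero(s) on the left.
  11010001111011111011  ->  keep [11010001111], discard [011111011], prepend 000000000
= 00000000011010001111

Answer: 00000000011010001111 (1679)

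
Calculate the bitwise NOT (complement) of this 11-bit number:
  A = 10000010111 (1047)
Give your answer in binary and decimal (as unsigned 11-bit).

Flip each bit (0->1, 1->0):
  10000010111
  01111101000

Answer: 01111101000 (1000)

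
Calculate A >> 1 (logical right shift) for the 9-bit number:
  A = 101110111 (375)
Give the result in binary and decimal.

Logical shift right by 1: drop the bottom 1 bit(s), prepend 1 zero(s) on the left.
  101110111  ->  keep [10111011], discard [1], prepend 0
= 010111011

Answer: 010111011 (187)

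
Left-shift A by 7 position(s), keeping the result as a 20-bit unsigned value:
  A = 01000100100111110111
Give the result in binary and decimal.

Shift left by 7: drop the top 7 bit(s), append 7 zero(s) on the right.
  01000100100111110111  ->  discard [0100010], keep [0100111110111], append 0000000
= 01001111101110000000

Answer: 01001111101110000000 (326528)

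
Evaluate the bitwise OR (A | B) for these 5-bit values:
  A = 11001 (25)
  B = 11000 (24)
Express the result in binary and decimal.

Apply | to each column (1 where either bit is 1):
  11001
| 11000
-------
  11001

Answer: 11001 (25)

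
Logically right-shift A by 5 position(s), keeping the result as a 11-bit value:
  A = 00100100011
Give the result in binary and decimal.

Logical shift right by 5: drop the bottom 5 bit(s), prepend 5 zero(s) on the left.
  00100100011  ->  keep [001001], discard [00011], prepend 00000
= 00000001001

Answer: 00000001001 (9)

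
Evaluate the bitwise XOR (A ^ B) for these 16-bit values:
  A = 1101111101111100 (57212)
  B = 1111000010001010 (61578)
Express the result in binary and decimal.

Apply ^ to each column (1 where bits differ):
  1101111101111100
^ 1111000010001010
------------------
  0010111111110110

Answer: 0010111111110110 (12278)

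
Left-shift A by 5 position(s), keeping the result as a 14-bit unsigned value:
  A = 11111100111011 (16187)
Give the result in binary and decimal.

Shift left by 5: drop the top 5 bit(s), append 5 zero(s) on the right.
  11111100111011  ->  discard [11111], keep [100111011], append 00000
= 10011101100000

Answer: 10011101100000 (10080)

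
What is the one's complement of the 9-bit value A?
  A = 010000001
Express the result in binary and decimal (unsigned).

Flip each bit (0->1, 1->0):
  010000001
  101111110

Answer: 101111110 (382)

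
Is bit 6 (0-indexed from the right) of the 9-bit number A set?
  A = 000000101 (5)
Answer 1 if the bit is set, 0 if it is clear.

Bit 6 is the 7th from the right.
  000000101
    ^
That bit is 0.

Answer: 0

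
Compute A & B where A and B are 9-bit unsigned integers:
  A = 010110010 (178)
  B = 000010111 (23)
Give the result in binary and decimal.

Apply & to each column (1 only where both bits are 1):
  010110010
& 000010111
-----------
  000010010

Answer: 000010010 (18)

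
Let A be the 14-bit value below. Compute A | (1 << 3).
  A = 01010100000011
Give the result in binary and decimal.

Mask = 1 << 3 = 00000000001000
Bit 3 of A is 0, so OR-ing with the mask flips it to 1.
  01010100000011
| 00000000001000
----------------
  01010100001011

Answer: 01010100001011 (5387)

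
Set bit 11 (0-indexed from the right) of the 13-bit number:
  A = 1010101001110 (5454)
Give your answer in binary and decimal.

Mask = 1 << 11 = 0100000000000
Bit 11 of A is 0, so OR-ing with the mask flips it to 1.
  1010101001110
| 0100000000000
---------------
  1110101001110

Answer: 1110101001110 (7502)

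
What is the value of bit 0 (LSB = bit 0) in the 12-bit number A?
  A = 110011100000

Bit 0 is the 1st from the right.
  110011100000
             ^
That bit is 0.

Answer: 0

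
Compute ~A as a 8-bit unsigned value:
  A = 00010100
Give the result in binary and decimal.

Flip each bit (0->1, 1->0):
  00010100
  11101011

Answer: 11101011 (235)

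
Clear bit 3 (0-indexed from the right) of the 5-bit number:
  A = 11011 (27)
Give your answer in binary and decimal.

Mask = ~(1 << 3) = 10111
Bit 3 of A is 1, so AND-ing with the mask clears it to 0.
  11011
& 10111
-------
  10011

Answer: 10011 (19)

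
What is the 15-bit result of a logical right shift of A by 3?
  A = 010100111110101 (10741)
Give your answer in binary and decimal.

Logical shift right by 3: drop the bottom 3 bit(s), prepend 3 zero(s) on the left.
  010100111110101  ->  keep [010100111110], discard [101], prepend 000
= 000010100111110

Answer: 000010100111110 (1342)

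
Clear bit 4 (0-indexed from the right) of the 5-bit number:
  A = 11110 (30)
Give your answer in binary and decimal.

Mask = ~(1 << 4) = 01111
Bit 4 of A is 1, so AND-ing with the mask clears it to 0.
  11110
& 01111
-------
  01110

Answer: 01110 (14)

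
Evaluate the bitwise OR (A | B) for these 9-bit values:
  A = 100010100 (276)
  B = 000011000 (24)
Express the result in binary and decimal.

Apply | to each column (1 where either bit is 1):
  100010100
| 000011000
-----------
  100011100

Answer: 100011100 (284)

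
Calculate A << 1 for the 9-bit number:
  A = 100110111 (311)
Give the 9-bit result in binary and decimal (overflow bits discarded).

Shift left by 1: drop the top 1 bit(s), append 1 zero(s) on the right.
  100110111  ->  discard [1], keep [00110111], append 0
= 001101110

Answer: 001101110 (110)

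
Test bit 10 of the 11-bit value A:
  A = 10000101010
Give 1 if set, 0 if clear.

Bit 10 is the 11th from the right.
  10000101010
  ^
That bit is 1.

Answer: 1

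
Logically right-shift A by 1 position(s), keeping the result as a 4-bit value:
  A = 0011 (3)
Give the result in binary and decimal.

Logical shift right by 1: drop the bottom 1 bit(s), prepend 1 zero(s) on the left.
  0011  ->  keep [001], discard [1], prepend 0
= 0001

Answer: 0001 (1)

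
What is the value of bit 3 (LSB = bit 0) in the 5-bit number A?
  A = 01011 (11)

Bit 3 is the 4th from the right.
  01011
   ^
That bit is 1.

Answer: 1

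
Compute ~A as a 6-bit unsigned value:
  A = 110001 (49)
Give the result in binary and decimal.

Flip each bit (0->1, 1->0):
  110001
  001110

Answer: 001110 (14)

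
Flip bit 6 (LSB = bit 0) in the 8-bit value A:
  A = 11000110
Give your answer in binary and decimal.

Mask = 1 << 6 = 01000000
Bit 6 of A is 1; XOR with the mask flips it to 0.
  11000110
^ 01000000
----------
  10000110

Answer: 10000110 (134)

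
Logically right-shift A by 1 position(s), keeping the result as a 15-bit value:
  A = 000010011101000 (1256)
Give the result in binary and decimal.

Logical shift right by 1: drop the bottom 1 bit(s), prepend 1 zero(s) on the left.
  000010011101000  ->  keep [00001001110100], discard [0], prepend 0
= 000001001110100

Answer: 000001001110100 (628)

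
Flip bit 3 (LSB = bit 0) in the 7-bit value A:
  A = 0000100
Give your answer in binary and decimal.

Mask = 1 << 3 = 0001000
Bit 3 of A is 0; XOR with the mask flips it to 1.
  0000100
^ 0001000
---------
  0001100

Answer: 0001100 (12)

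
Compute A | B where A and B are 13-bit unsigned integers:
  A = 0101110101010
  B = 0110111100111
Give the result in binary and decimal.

Apply | to each column (1 where either bit is 1):
  0101110101010
| 0110111100111
---------------
  0111111101111

Answer: 0111111101111 (4079)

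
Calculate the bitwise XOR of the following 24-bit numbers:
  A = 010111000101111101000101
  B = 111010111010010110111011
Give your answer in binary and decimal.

Apply ^ to each column (1 where bits differ):
  010111000101111101000101
^ 111010111010010110111011
--------------------------
  101101111111101011111110

Answer: 101101111111101011111110 (12057342)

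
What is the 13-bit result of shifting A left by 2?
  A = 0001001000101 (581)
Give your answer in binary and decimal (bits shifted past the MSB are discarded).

Shift left by 2: drop the top 2 bit(s), append 2 zero(s) on the right.
  0001001000101  ->  discard [00], keep [01001000101], append 00
= 0100100010100

Answer: 0100100010100 (2324)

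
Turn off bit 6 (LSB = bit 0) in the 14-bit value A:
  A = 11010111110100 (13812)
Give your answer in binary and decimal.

Mask = ~(1 << 6) = 11111110111111
Bit 6 of A is 1, so AND-ing with the mask clears it to 0.
  11010111110100
& 11111110111111
----------------
  11010110110100

Answer: 11010110110100 (13748)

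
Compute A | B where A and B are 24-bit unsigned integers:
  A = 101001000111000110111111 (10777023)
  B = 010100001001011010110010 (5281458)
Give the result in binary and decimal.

Apply | to each column (1 where either bit is 1):
  101001000111000110111111
| 010100001001011010110010
--------------------------
  111101001111011110111111

Answer: 111101001111011110111111 (16054207)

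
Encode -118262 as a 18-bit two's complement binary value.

1. Binary of +118262:  011100110111110110
2. Invert bits:     100011001000001001
3. Add 1:           100011001000001010

Answer: 100011001000001010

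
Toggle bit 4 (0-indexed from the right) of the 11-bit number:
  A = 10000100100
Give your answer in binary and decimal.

Mask = 1 << 4 = 00000010000
Bit 4 of A is 0; XOR with the mask flips it to 1.
  10000100100
^ 00000010000
-------------
  10000110100

Answer: 10000110100 (1076)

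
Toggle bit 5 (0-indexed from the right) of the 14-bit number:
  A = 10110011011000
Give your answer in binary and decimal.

Mask = 1 << 5 = 00000000100000
Bit 5 of A is 0; XOR with the mask flips it to 1.
  10110011011000
^ 00000000100000
----------------
  10110011111000

Answer: 10110011111000 (11512)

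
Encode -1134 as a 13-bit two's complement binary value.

1. Binary of +1134:  0010001101110
2. Invert bits:     1101110010001
3. Add 1:           1101110010010

Answer: 1101110010010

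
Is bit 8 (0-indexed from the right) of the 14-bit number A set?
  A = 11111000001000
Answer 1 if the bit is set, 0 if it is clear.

Bit 8 is the 9th from the right.
  11111000001000
       ^
That bit is 0.

Answer: 0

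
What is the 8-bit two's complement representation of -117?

1. Binary of +117:  01110101
2. Invert bits:     10001010
3. Add 1:           10001011

Answer: 10001011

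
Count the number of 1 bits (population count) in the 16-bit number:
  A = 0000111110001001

0000111110001001
1-bits at positions (from bit 0 = LSB): 0, 3, 7, 8, 9, 10, 11
Count = 7

Answer: 7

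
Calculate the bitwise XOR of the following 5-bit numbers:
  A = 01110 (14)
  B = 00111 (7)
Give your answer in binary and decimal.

Apply ^ to each column (1 where bits differ):
  01110
^ 00111
-------
  01001

Answer: 01001 (9)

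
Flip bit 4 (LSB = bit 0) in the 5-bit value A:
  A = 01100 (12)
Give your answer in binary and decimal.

Mask = 1 << 4 = 10000
Bit 4 of A is 0; XOR with the mask flips it to 1.
  01100
^ 10000
-------
  11100

Answer: 11100 (28)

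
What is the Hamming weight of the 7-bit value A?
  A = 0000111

0000111
1-bits at positions (from bit 0 = LSB): 0, 1, 2
Count = 3

Answer: 3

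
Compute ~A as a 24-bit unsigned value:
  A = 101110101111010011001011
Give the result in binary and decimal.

Flip each bit (0->1, 1->0):
  101110101111010011001011
  010001010000101100110100

Answer: 010001010000101100110100 (4524852)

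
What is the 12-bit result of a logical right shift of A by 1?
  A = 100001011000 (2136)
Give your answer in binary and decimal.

Logical shift right by 1: drop the bottom 1 bit(s), prepend 1 zero(s) on the left.
  100001011000  ->  keep [10000101100], discard [0], prepend 0
= 010000101100

Answer: 010000101100 (1068)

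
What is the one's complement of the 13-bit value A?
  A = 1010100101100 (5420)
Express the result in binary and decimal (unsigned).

Flip each bit (0->1, 1->0):
  1010100101100
  0101011010011

Answer: 0101011010011 (2771)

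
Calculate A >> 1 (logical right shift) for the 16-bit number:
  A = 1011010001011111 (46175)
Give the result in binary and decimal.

Logical shift right by 1: drop the bottom 1 bit(s), prepend 1 zero(s) on the left.
  1011010001011111  ->  keep [101101000101111], discard [1], prepend 0
= 0101101000101111

Answer: 0101101000101111 (23087)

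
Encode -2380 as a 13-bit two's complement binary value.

1. Binary of +2380:  0100101001100
2. Invert bits:     1011010110011
3. Add 1:           1011010110100

Answer: 1011010110100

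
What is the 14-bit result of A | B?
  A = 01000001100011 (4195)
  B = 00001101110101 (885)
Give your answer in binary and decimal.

Apply | to each column (1 where either bit is 1):
  01000001100011
| 00001101110101
----------------
  01001101110111

Answer: 01001101110111 (4983)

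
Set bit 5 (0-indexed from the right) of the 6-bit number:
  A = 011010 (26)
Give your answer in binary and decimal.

Mask = 1 << 5 = 100000
Bit 5 of A is 0, so OR-ing with the mask flips it to 1.
  011010
| 100000
--------
  111010

Answer: 111010 (58)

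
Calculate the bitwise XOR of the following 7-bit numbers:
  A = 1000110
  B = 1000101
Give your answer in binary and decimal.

Apply ^ to each column (1 where bits differ):
  1000110
^ 1000101
---------
  0000011

Answer: 0000011 (3)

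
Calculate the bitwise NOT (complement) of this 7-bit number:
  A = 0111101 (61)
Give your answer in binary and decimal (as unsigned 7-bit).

Flip each bit (0->1, 1->0):
  0111101
  1000010

Answer: 1000010 (66)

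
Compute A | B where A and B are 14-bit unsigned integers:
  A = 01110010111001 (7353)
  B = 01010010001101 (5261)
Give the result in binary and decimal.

Apply | to each column (1 where either bit is 1):
  01110010111001
| 01010010001101
----------------
  01110010111101

Answer: 01110010111101 (7357)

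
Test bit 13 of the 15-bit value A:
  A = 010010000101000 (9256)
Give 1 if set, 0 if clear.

Bit 13 is the 14th from the right.
  010010000101000
   ^
That bit is 1.

Answer: 1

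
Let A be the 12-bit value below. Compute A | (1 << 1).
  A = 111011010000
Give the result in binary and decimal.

Mask = 1 << 1 = 000000000010
Bit 1 of A is 0, so OR-ing with the mask flips it to 1.
  111011010000
| 000000000010
--------------
  111011010010

Answer: 111011010010 (3794)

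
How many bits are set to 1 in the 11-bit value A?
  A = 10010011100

10010011100
1-bits at positions (from bit 0 = LSB): 2, 3, 4, 7, 10
Count = 5

Answer: 5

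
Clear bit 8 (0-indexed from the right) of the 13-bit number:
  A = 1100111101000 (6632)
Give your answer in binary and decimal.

Mask = ~(1 << 8) = 1111011111111
Bit 8 of A is 1, so AND-ing with the mask clears it to 0.
  1100111101000
& 1111011111111
---------------
  1100011101000

Answer: 1100011101000 (6376)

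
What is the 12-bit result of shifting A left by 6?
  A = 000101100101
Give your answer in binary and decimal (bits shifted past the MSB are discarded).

Shift left by 6: drop the top 6 bit(s), append 6 zero(s) on the right.
  000101100101  ->  discard [000101], keep [100101], append 000000
= 100101000000

Answer: 100101000000 (2368)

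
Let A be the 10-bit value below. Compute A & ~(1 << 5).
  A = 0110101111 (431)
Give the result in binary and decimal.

Mask = ~(1 << 5) = 1111011111
Bit 5 of A is 1, so AND-ing with the mask clears it to 0.
  0110101111
& 1111011111
------------
  0110001111

Answer: 0110001111 (399)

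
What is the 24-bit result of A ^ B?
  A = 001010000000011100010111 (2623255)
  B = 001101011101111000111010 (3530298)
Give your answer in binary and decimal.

Apply ^ to each column (1 where bits differ):
  001010000000011100010111
^ 001101011101111000111010
--------------------------
  000111011101100100101101

Answer: 000111011101100100101101 (1956141)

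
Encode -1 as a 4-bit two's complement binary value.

1. Binary of +1:  0001
2. Invert bits:     1110
3. Add 1:           1111

Answer: 1111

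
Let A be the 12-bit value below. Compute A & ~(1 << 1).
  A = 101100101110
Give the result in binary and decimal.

Mask = ~(1 << 1) = 111111111101
Bit 1 of A is 1, so AND-ing with the mask clears it to 0.
  101100101110
& 111111111101
--------------
  101100101100

Answer: 101100101100 (2860)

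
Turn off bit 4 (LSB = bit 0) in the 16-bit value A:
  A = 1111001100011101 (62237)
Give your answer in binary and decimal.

Mask = ~(1 << 4) = 1111111111101111
Bit 4 of A is 1, so AND-ing with the mask clears it to 0.
  1111001100011101
& 1111111111101111
------------------
  1111001100001101

Answer: 1111001100001101 (62221)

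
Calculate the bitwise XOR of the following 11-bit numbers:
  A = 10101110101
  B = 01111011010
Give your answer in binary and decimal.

Apply ^ to each column (1 where bits differ):
  10101110101
^ 01111011010
-------------
  11010101111

Answer: 11010101111 (1711)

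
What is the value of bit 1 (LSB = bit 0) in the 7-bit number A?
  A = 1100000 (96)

Bit 1 is the 2nd from the right.
  1100000
       ^
That bit is 0.

Answer: 0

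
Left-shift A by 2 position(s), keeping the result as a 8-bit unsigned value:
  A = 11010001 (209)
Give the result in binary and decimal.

Shift left by 2: drop the top 2 bit(s), append 2 zero(s) on the right.
  11010001  ->  discard [11], keep [010001], append 00
= 01000100

Answer: 01000100 (68)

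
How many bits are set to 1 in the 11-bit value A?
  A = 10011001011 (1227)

10011001011
1-bits at positions (from bit 0 = LSB): 0, 1, 3, 6, 7, 10
Count = 6

Answer: 6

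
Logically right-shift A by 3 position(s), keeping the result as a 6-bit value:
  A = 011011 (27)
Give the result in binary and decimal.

Logical shift right by 3: drop the bottom 3 bit(s), prepend 3 zero(s) on the left.
  011011  ->  keep [011], discard [011], prepend 000
= 000011

Answer: 000011 (3)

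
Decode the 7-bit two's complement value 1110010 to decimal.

MSB is 1, so the value is negative. Find the magnitude:
1. Invert bits:  0001101
2. Add 1:        0001110  = 14
3. Apply sign:   -14

Answer: -14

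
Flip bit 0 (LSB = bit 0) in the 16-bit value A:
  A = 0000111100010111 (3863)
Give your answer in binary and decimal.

Mask = 1 << 0 = 0000000000000001
Bit 0 of A is 1; XOR with the mask flips it to 0.
  0000111100010111
^ 0000000000000001
------------------
  0000111100010110

Answer: 0000111100010110 (3862)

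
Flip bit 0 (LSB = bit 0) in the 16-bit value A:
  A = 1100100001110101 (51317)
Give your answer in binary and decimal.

Mask = 1 << 0 = 0000000000000001
Bit 0 of A is 1; XOR with the mask flips it to 0.
  1100100001110101
^ 0000000000000001
------------------
  1100100001110100

Answer: 1100100001110100 (51316)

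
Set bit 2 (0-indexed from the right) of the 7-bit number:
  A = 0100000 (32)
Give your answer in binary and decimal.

Mask = 1 << 2 = 0000100
Bit 2 of A is 0, so OR-ing with the mask flips it to 1.
  0100000
| 0000100
---------
  0100100

Answer: 0100100 (36)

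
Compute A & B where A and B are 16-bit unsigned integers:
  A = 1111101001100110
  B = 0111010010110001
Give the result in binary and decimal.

Apply & to each column (1 only where both bits are 1):
  1111101001100110
& 0111010010110001
------------------
  0111000000100000

Answer: 0111000000100000 (28704)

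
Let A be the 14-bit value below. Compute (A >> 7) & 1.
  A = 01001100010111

Bit 7 is the 8th from the right.
  01001100010111
        ^
That bit is 0.

Answer: 0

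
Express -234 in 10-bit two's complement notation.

1. Binary of +234:  0011101010
2. Invert bits:     1100010101
3. Add 1:           1100010110

Answer: 1100010110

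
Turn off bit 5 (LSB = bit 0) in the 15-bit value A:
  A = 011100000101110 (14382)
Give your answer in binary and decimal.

Mask = ~(1 << 5) = 111111111011111
Bit 5 of A is 1, so AND-ing with the mask clears it to 0.
  011100000101110
& 111111111011111
-----------------
  011100000001110

Answer: 011100000001110 (14350)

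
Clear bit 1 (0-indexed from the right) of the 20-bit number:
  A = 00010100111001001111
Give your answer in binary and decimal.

Mask = ~(1 << 1) = 11111111111111111101
Bit 1 of A is 1, so AND-ing with the mask clears it to 0.
  00010100111001001111
& 11111111111111111101
----------------------
  00010100111001001101

Answer: 00010100111001001101 (85581)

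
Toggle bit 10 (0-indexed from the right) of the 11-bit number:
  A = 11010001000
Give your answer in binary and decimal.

Mask = 1 << 10 = 10000000000
Bit 10 of A is 1; XOR with the mask flips it to 0.
  11010001000
^ 10000000000
-------------
  01010001000

Answer: 01010001000 (648)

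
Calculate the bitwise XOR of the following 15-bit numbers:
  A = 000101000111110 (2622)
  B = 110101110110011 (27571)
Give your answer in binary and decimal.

Apply ^ to each column (1 where bits differ):
  000101000111110
^ 110101110110011
-----------------
  110000110001101

Answer: 110000110001101 (24973)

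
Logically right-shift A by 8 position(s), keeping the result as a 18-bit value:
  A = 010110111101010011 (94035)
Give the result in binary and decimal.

Logical shift right by 8: drop the bottom 8 bit(s), prepend 8 zero(s) on the left.
  010110111101010011  ->  keep [0101101111], discard [01010011], prepend 00000000
= 000000000101101111

Answer: 000000000101101111 (367)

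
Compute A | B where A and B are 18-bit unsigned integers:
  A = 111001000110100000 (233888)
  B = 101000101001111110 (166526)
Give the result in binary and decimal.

Apply | to each column (1 where either bit is 1):
  111001000110100000
| 101000101001111110
--------------------
  111001101111111110

Answer: 111001101111111110 (236542)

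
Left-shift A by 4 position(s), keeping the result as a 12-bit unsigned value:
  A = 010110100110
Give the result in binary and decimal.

Shift left by 4: drop the top 4 bit(s), append 4 zero(s) on the right.
  010110100110  ->  discard [0101], keep [10100110], append 0000
= 101001100000

Answer: 101001100000 (2656)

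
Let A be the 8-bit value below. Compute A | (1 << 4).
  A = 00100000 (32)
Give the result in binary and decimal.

Mask = 1 << 4 = 00010000
Bit 4 of A is 0, so OR-ing with the mask flips it to 1.
  00100000
| 00010000
----------
  00110000

Answer: 00110000 (48)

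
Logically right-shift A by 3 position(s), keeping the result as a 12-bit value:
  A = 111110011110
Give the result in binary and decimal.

Logical shift right by 3: drop the bottom 3 bit(s), prepend 3 zero(s) on the left.
  111110011110  ->  keep [111110011], discard [110], prepend 000
= 000111110011

Answer: 000111110011 (499)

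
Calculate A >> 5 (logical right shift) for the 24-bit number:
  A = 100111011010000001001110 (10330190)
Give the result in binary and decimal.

Logical shift right by 5: drop the bottom 5 bit(s), prepend 5 zero(s) on the left.
  100111011010000001001110  ->  keep [1001110110100000010], discard [01110], prepend 00000
= 000001001110110100000010

Answer: 000001001110110100000010 (322818)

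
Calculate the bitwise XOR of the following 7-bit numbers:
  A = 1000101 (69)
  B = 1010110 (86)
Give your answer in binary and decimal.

Apply ^ to each column (1 where bits differ):
  1000101
^ 1010110
---------
  0010011

Answer: 0010011 (19)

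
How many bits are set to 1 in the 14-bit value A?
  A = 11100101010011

11100101010011
1-bits at positions (from bit 0 = LSB): 0, 1, 4, 6, 8, 11, 12, 13
Count = 8

Answer: 8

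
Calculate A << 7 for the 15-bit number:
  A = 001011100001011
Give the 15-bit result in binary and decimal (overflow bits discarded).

Shift left by 7: drop the top 7 bit(s), append 7 zero(s) on the right.
  001011100001011  ->  discard [0010111], keep [00001011], append 0000000
= 000010110000000

Answer: 000010110000000 (1408)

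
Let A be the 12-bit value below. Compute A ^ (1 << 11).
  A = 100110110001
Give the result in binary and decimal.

Mask = 1 << 11 = 100000000000
Bit 11 of A is 1; XOR with the mask flips it to 0.
  100110110001
^ 100000000000
--------------
  000110110001

Answer: 000110110001 (433)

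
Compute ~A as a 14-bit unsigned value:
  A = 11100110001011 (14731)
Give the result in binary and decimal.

Flip each bit (0->1, 1->0):
  11100110001011
  00011001110100

Answer: 00011001110100 (1652)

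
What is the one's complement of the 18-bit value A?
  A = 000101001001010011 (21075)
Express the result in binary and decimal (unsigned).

Flip each bit (0->1, 1->0):
  000101001001010011
  111010110110101100

Answer: 111010110110101100 (241068)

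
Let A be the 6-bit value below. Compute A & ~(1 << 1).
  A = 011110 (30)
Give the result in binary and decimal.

Mask = ~(1 << 1) = 111101
Bit 1 of A is 1, so AND-ing with the mask clears it to 0.
  011110
& 111101
--------
  011100

Answer: 011100 (28)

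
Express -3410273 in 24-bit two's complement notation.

1. Binary of +3410273:  001101000000100101100001
2. Invert bits:     110010111111011010011110
3. Add 1:           110010111111011010011111

Answer: 110010111111011010011111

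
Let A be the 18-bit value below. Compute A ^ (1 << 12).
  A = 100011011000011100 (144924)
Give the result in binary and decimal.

Mask = 1 << 12 = 000001000000000000
Bit 12 of A is 1; XOR with the mask flips it to 0.
  100011011000011100
^ 000001000000000000
--------------------
  100010011000011100

Answer: 100010011000011100 (140828)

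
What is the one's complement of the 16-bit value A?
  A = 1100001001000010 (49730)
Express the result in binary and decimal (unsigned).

Flip each bit (0->1, 1->0):
  1100001001000010
  0011110110111101

Answer: 0011110110111101 (15805)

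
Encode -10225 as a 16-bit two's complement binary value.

1. Binary of +10225:  0010011111110001
2. Invert bits:     1101100000001110
3. Add 1:           1101100000001111

Answer: 1101100000001111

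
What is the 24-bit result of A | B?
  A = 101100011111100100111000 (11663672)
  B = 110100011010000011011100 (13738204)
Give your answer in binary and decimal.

Apply | to each column (1 where either bit is 1):
  101100011111100100111000
| 110100011010000011011100
--------------------------
  111100011111100111111100

Answer: 111100011111100111111100 (15858172)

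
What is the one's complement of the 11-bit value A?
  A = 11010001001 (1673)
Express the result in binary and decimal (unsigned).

Flip each bit (0->1, 1->0):
  11010001001
  00101110110

Answer: 00101110110 (374)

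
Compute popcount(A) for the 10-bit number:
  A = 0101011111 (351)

0101011111
1-bits at positions (from bit 0 = LSB): 0, 1, 2, 3, 4, 6, 8
Count = 7

Answer: 7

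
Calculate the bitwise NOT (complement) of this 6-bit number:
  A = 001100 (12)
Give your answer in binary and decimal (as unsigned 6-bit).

Flip each bit (0->1, 1->0):
  001100
  110011

Answer: 110011 (51)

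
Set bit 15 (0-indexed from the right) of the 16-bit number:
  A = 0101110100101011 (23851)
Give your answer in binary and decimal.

Mask = 1 << 15 = 1000000000000000
Bit 15 of A is 0, so OR-ing with the mask flips it to 1.
  0101110100101011
| 1000000000000000
------------------
  1101110100101011

Answer: 1101110100101011 (56619)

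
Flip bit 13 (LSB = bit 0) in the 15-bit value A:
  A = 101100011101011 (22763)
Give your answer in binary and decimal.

Mask = 1 << 13 = 010000000000000
Bit 13 of A is 0; XOR with the mask flips it to 1.
  101100011101011
^ 010000000000000
-----------------
  111100011101011

Answer: 111100011101011 (30955)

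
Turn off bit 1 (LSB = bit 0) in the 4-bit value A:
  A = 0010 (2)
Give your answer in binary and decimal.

Mask = ~(1 << 1) = 1101
Bit 1 of A is 1, so AND-ing with the mask clears it to 0.
  0010
& 1101
------
  0000

Answer: 0000 (0)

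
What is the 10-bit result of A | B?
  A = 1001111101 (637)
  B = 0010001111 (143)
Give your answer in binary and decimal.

Apply | to each column (1 where either bit is 1):
  1001111101
| 0010001111
------------
  1011111111

Answer: 1011111111 (767)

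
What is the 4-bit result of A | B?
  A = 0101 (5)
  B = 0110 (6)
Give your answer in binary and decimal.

Apply | to each column (1 where either bit is 1):
  0101
| 0110
------
  0111

Answer: 0111 (7)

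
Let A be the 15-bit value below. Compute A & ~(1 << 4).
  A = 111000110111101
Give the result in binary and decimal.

Mask = ~(1 << 4) = 111111111101111
Bit 4 of A is 1, so AND-ing with the mask clears it to 0.
  111000110111101
& 111111111101111
-----------------
  111000110101101

Answer: 111000110101101 (29101)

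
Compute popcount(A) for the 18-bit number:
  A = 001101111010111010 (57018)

001101111010111010
1-bits at positions (from bit 0 = LSB): 1, 3, 4, 5, 7, 9, 10, 11, 12, 14, 15
Count = 11

Answer: 11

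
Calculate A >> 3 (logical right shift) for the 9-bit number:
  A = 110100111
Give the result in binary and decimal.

Logical shift right by 3: drop the bottom 3 bit(s), prepend 3 zero(s) on the left.
  110100111  ->  keep [110100], discard [111], prepend 000
= 000110100

Answer: 000110100 (52)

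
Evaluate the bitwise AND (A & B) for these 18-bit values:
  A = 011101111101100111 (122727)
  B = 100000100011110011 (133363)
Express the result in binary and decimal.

Apply & to each column (1 only where both bits are 1):
  011101111101100111
& 100000100011110011
--------------------
  000000100001100011

Answer: 000000100001100011 (2147)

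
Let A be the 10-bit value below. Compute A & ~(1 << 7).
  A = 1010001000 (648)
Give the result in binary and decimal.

Mask = ~(1 << 7) = 1101111111
Bit 7 of A is 1, so AND-ing with the mask clears it to 0.
  1010001000
& 1101111111
------------
  1000001000

Answer: 1000001000 (520)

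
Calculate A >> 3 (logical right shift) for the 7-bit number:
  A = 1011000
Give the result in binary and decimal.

Logical shift right by 3: drop the bottom 3 bit(s), prepend 3 zero(s) on the left.
  1011000  ->  keep [1011], discard [000], prepend 000
= 0001011

Answer: 0001011 (11)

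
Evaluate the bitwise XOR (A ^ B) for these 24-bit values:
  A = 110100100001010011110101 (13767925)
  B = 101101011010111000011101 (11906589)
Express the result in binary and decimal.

Apply ^ to each column (1 where bits differ):
  110100100001010011110101
^ 101101011010111000011101
--------------------------
  011001111011101011101000

Answer: 011001111011101011101000 (6798056)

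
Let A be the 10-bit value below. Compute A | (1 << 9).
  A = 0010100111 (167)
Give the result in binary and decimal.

Mask = 1 << 9 = 1000000000
Bit 9 of A is 0, so OR-ing with the mask flips it to 1.
  0010100111
| 1000000000
------------
  1010100111

Answer: 1010100111 (679)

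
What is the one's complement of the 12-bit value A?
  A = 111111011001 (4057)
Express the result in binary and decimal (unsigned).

Flip each bit (0->1, 1->0):
  111111011001
  000000100110

Answer: 000000100110 (38)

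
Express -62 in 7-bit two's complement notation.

1. Binary of +62:  0111110
2. Invert bits:     1000001
3. Add 1:           1000010

Answer: 1000010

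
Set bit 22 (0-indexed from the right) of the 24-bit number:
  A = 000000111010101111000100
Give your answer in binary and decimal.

Mask = 1 << 22 = 010000000000000000000000
Bit 22 of A is 0, so OR-ing with the mask flips it to 1.
  000000111010101111000100
| 010000000000000000000000
--------------------------
  010000111010101111000100

Answer: 010000111010101111000100 (4434884)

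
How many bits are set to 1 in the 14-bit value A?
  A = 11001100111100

11001100111100
1-bits at positions (from bit 0 = LSB): 2, 3, 4, 5, 8, 9, 12, 13
Count = 8

Answer: 8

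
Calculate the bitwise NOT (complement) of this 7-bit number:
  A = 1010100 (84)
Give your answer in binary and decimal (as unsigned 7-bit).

Flip each bit (0->1, 1->0):
  1010100
  0101011

Answer: 0101011 (43)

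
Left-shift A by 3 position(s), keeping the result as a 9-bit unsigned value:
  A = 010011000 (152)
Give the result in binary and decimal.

Shift left by 3: drop the top 3 bit(s), append 3 zero(s) on the right.
  010011000  ->  discard [010], keep [011000], append 000
= 011000000

Answer: 011000000 (192)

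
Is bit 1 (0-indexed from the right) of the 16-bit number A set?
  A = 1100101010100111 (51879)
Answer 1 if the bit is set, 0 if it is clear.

Bit 1 is the 2nd from the right.
  1100101010100111
                ^
That bit is 1.

Answer: 1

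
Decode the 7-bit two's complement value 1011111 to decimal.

MSB is 1, so the value is negative. Find the magnitude:
1. Invert bits:  0100000
2. Add 1:        0100001  = 33
3. Apply sign:   -33

Answer: -33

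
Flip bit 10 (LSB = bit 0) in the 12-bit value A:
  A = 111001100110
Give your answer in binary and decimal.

Mask = 1 << 10 = 010000000000
Bit 10 of A is 1; XOR with the mask flips it to 0.
  111001100110
^ 010000000000
--------------
  101001100110

Answer: 101001100110 (2662)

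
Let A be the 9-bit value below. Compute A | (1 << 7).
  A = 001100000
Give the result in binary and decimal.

Mask = 1 << 7 = 010000000
Bit 7 of A is 0, so OR-ing with the mask flips it to 1.
  001100000
| 010000000
-----------
  011100000

Answer: 011100000 (224)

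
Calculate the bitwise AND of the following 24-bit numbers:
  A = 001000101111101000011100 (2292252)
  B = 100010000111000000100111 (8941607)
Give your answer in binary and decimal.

Apply & to each column (1 only where both bits are 1):
  001000101111101000011100
& 100010000111000000100111
--------------------------
  000000000111000000000100

Answer: 000000000111000000000100 (28676)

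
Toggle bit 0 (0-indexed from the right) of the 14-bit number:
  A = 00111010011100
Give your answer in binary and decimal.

Mask = 1 << 0 = 00000000000001
Bit 0 of A is 0; XOR with the mask flips it to 1.
  00111010011100
^ 00000000000001
----------------
  00111010011101

Answer: 00111010011101 (3741)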